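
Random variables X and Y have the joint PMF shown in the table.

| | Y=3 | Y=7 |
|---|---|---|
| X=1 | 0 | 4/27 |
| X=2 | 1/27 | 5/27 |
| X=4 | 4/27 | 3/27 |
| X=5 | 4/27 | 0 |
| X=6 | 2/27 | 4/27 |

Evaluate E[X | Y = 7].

25/8

P(Y = 7) = 16/27.
Summing X·P(X=x,Y=y) over the conditioning event gives 50/27.
E[X | Y = 7] = (50/27) / (16/27) = 25/8.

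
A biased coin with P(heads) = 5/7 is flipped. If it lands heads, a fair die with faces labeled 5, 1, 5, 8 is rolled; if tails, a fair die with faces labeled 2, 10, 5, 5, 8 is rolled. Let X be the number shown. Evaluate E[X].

143/28

E[X | heads] = (5+1+5+8)/4 = 19/4.
E[X | tails] = (2+10+5+5+8)/5 = 6.
E[X] = (5/7)·(19/4) + (2/7)·(6) = 143/28.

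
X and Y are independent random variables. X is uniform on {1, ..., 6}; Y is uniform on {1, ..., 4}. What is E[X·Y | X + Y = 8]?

Outcomes with X + Y = 8: (4,4), (5,3), (6,2), each with probability 1/24.
E[X·Y | X + Y = 8] = (16 + 15 + 12) / 3 = 43/3.

43/3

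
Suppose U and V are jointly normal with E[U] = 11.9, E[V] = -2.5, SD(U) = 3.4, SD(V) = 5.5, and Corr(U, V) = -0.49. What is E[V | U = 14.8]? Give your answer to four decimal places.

For a bivariate normal, E[V | U=x] = μ_V + ρ·(σ_V/σ_U)·(x − μ_U).
E[V | U=14.8] = -2.5 + (-0.49)·(5.5/3.4)·(14.8 − (11.9)) = -2.5 + (-0.79265)·(2.9) = -4.7987.

-4.7987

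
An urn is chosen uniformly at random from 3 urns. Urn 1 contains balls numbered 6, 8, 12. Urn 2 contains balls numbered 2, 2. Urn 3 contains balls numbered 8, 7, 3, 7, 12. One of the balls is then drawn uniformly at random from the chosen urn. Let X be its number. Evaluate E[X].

271/45

E[X | urn 1] = (6+8+12)/3 = 26/3.
E[X | urn 2] = (2+2)/2 = 2.
E[X | urn 3] = (8+7+3+7+12)/5 = 37/5.
E[X] = (1/3)·(26/3) + (1/3)·(2) + (1/3)·(37/5) = 271/45.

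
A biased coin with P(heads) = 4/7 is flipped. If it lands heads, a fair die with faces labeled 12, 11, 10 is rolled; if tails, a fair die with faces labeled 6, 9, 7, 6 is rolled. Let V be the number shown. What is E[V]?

65/7

E[V | heads] = (12+11+10)/3 = 11.
E[V | tails] = (6+9+7+6)/4 = 7.
By the law of total expectation,
E[V] = (4/7)·(11) + (3/7)·(7) = 65/7.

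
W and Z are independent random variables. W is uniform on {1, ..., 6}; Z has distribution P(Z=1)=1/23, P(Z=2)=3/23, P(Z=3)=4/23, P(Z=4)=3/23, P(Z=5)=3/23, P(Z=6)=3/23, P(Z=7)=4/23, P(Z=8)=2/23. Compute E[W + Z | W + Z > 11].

P(W + Z > 11) = 17/138.
Summing (W+Z)·P(x,y) over outcomes with W + Z > 11 gives 107/69.
E[W + Z | W + Z > 11] = (107/69) / (17/138) = 214/17.

214/17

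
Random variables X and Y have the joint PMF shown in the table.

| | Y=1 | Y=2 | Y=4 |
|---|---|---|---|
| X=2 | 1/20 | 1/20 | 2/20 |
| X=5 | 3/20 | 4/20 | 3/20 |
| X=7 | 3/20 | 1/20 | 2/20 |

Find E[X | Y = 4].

33/7

P(Y = 4) = 7/20.
Summing X·P(X=x,Y=y) over the conditioning event gives 33/20.
E[X | Y = 4] = (33/20) / (7/20) = 33/7.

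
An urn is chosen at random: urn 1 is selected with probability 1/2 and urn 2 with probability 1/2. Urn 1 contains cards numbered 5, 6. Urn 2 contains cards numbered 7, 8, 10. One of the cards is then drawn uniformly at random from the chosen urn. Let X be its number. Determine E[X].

E[X | urn 1] = (5+6)/2 = 11/2.
E[X | urn 2] = (7+8+10)/3 = 25/3.
By the law of total expectation,
E[X] = (1/2)·(11/2) + (1/2)·(25/3) = 83/12.

83/12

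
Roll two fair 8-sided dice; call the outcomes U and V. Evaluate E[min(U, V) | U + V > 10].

37/7

P(U + V > 10) = 21/64.
Summing min(U,V)·P(x,y) over outcomes with U + V > 10 gives 111/64.
E[min(U, V) | U + V > 10] = (111/64) / (21/64) = 37/7.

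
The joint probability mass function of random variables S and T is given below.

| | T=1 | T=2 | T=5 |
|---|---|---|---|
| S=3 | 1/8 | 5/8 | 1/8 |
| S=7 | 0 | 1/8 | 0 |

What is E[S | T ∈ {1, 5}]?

P(T ∈ {1, 5}) = 1/4.
Summing S·P(S=x,T=y) over the conditioning event gives 3/4.
E[S | T ∈ {1, 5}] = (3/4) / (1/4) = 3.

3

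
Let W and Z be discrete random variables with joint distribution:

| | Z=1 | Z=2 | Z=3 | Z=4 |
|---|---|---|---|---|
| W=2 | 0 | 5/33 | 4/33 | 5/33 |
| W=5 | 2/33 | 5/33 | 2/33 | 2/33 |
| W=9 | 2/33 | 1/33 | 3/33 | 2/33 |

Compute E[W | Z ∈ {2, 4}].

P(Z ∈ {2, 4}) = 20/33.
Σ W·P over the event = 2·(5/33) + 2·(5/33) + 5·(5/33) + 5·(2/33) + 9·(1/33) + 9·(2/33) = 82/33.
E[W | Z ∈ {2, 4}] = (82/33) / (20/33) = 41/10.

41/10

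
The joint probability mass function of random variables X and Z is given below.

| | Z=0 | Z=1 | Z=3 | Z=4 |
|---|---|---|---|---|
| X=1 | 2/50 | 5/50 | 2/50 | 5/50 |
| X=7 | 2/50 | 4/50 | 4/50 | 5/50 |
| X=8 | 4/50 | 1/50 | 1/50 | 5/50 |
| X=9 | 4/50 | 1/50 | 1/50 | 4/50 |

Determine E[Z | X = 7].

12/5

P(X = 7) = 3/10.
Σ Z·P over the event = 0·(2/50) + 1·(4/50) + 3·(4/50) + 4·(5/50) = 18/25.
E[Z | X = 7] = (18/25) / (3/10) = 12/5.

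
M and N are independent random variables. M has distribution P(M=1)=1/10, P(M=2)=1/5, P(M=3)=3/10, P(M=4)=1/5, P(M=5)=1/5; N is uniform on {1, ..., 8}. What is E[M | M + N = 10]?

P(M + N = 10) = 9/80.
Summing M·P(x,y) over outcomes with M + N = 10 gives 31/80.
E[M | M + N = 10] = (31/80) / (9/80) = 31/9.

31/9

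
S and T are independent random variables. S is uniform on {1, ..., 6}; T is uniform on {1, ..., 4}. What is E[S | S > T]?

32/7

P(S > T) = 7/12.
Summing S·P(x,y) over outcomes with S > T gives 8/3.
E[S | S > T] = (8/3) / (7/12) = 32/7.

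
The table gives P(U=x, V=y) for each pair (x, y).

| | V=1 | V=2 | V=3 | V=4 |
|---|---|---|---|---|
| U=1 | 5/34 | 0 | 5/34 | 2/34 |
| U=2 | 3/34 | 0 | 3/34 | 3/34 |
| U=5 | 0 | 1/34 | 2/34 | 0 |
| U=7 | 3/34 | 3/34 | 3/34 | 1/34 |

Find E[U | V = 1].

32/11

P(V = 1) = 11/34.
Σ U·P over the event = 1·(5/34) + 2·(3/34) + 7·(3/34) = 16/17.
E[U | V = 1] = (16/17) / (11/34) = 32/11.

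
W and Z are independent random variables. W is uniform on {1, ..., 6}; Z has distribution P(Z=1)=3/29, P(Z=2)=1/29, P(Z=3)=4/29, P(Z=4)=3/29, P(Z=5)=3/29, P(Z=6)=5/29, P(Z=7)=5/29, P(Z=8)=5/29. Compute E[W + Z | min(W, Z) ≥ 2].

125/13

P(min(W, Z) ≥ 2) = 65/87.
Summing (W+Z)·P(x,y) over outcomes with min(W, Z) ≥ 2 gives 625/87.
E[W + Z | min(W, Z) ≥ 2] = (625/87) / (65/87) = 125/13.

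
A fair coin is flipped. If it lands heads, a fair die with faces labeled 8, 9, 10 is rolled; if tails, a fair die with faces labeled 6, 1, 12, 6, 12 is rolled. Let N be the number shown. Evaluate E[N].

41/5

E[N | heads] = (8+9+10)/3 = 9.
E[N | tails] = (6+1+12+6+12)/5 = 37/5.
By the law of total expectation,
E[N] = (1/2)·(9) + (1/2)·(37/5) = 41/5.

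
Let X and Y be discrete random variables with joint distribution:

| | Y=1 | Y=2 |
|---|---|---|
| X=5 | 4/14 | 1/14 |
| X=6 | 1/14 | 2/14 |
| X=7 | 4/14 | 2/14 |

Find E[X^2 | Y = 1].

P(Y = 1) = 9/14.
Σ X^2·P over the event = 25·(4/14) + 36·(1/14) + 49·(4/14) = 166/7.
E[X^2 | Y = 1] = (166/7) / (9/14) = 332/9.

332/9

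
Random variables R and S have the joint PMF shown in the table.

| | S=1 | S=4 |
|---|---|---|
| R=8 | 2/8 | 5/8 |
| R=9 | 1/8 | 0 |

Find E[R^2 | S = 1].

209/3

P(S = 1) = 3/8.
Summing R^2·P(R=x,S=y) over the conditioning event gives 209/8.
E[R^2 | S = 1] = (209/8) / (3/8) = 209/3.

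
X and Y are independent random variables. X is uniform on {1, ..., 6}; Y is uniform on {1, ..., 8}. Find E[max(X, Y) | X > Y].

14/3

P(X > Y) = 5/16.
Summing max(X,Y)·P(x,y) over outcomes with X > Y gives 35/24.
E[max(X, Y) | X > Y] = (35/24) / (5/16) = 14/3.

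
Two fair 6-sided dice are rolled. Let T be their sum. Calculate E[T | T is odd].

P(T is odd) = 1/2.
Σ over the event: 3·1/18 + 5·1/9 + 7·1/6 + 9·1/9 + 11·1/18 = 7/2.
E[T | T is odd] = (7/2) / (1/2) = 7.

7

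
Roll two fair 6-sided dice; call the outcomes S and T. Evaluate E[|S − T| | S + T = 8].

12/5

P(S + T = 8) = 5/36.
Summing |S−T|·P(x,y) over outcomes with S + T = 8 gives 1/3.
E[|S − T| | S + T = 8] = (1/3) / (5/36) = 12/5.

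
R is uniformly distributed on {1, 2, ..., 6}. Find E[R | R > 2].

9/2

Given R > 2, R is equally likely to be any of {3, 4, 5, 6}.
E[R | R > 2] = (3 + 4 + 5 + 6) / 4 = 9/2.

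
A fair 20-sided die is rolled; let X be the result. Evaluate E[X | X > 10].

31/2

Given X > 10, X is equally likely to be any of {11, 12, 13, 14, 15, 16, 17, 18, 19, 20}.
E[X | X > 10] = (11 + 12 + 13 + 14 + 15 + 16 + 17 + 18 + 19 + 20) / 10 = 31/2.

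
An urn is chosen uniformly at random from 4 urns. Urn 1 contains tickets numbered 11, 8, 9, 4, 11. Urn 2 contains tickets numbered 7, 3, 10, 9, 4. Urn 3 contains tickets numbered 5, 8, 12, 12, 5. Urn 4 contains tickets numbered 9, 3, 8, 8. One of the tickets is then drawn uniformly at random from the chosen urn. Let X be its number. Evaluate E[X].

E[X | urn 1] = (11+8+9+4+11)/5 = 43/5.
E[X | urn 2] = (7+3+10+9+4)/5 = 33/5.
E[X | urn 3] = (5+8+12+12+5)/5 = 42/5.
E[X | urn 4] = (9+3+8+8)/4 = 7.
By the law of total expectation,
E[X] = (1/4)·(43/5) + (1/4)·(33/5) + (1/4)·(42/5) + (1/4)·(7) = 153/20.

153/20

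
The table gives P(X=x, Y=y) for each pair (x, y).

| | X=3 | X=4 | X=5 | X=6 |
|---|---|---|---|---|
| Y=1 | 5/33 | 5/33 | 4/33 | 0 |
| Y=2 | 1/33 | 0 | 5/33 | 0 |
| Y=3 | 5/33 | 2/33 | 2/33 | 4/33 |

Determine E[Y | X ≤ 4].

P(X ≤ 4) = 6/11.
Σ Y·P over the event = 1·(5/33) + 2·(1/33) + 3·(5/33) + 1·(5/33) + 3·(2/33) = 1.
E[Y | X ≤ 4] = (1) / (6/11) = 11/6.

11/6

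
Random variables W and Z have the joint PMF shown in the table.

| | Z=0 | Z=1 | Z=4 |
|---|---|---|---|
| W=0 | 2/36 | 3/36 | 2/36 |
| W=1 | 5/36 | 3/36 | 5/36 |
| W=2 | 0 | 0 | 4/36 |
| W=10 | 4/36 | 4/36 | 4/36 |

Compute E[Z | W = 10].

5/3

P(W = 10) = 1/3.
Summing Z·P(W=x,Z=y) over the conditioning event gives 5/9.
E[Z | W = 10] = (5/9) / (1/3) = 5/3.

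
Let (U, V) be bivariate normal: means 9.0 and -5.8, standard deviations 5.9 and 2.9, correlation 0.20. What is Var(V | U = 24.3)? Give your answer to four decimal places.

The conditional variance in a bivariate normal is σ_V²(1 − ρ²), independent of x.
Var(V | U=24.3) = (2.9)²·(1 − (0.20)²) = 8.41·0.96 = 8.0736.

8.0736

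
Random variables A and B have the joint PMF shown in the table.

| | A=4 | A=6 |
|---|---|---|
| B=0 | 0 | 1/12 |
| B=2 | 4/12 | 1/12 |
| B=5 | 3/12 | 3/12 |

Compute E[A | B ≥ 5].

5

P(B ≥ 5) = 1/2.
Σ A·P over the event = 4·(3/12) + 6·(3/12) = 5/2.
E[A | B ≥ 5] = (5/2) / (1/2) = 5.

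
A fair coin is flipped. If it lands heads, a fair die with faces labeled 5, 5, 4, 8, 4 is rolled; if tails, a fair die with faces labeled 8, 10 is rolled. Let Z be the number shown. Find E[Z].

E[Z | heads] = (5+5+4+8+4)/5 = 26/5.
E[Z | tails] = (8+10)/2 = 9.
By the law of total expectation,
E[Z] = (1/2)·(26/5) + (1/2)·(9) = 71/10.

71/10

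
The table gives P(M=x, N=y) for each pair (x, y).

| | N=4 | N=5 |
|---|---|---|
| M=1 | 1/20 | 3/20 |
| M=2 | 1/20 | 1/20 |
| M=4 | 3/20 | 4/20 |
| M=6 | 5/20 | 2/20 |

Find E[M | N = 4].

P(N = 4) = 1/2.
Σ M·P over the event = 1·(1/20) + 2·(1/20) + 4·(3/20) + 6·(5/20) = 9/4.
E[M | N = 4] = (9/4) / (1/2) = 9/2.

9/2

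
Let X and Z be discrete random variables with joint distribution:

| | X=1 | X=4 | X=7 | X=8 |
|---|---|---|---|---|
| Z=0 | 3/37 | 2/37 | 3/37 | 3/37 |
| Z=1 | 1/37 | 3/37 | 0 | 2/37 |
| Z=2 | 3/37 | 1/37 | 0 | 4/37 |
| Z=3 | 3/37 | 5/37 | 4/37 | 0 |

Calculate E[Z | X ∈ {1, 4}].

12/7

P(X ∈ {1, 4}) = 21/37.
Summing Z·P(X=x,Z=y) over the conditioning event gives 36/37.
E[Z | X ∈ {1, 4}] = (36/37) / (21/37) = 12/7.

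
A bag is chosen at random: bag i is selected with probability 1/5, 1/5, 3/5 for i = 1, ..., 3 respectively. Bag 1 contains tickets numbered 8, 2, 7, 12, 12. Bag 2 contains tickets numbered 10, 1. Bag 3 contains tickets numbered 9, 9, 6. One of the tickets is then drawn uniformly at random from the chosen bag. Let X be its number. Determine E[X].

E[X | bag 1] = (8+2+7+12+12)/5 = 41/5.
E[X | bag 2] = (10+1)/2 = 11/2.
E[X | bag 3] = (9+9+6)/3 = 8.
By the law of total expectation,
E[X] = (1/5)·(41/5) + (1/5)·(11/2) + (3/5)·(8) = 377/50.

377/50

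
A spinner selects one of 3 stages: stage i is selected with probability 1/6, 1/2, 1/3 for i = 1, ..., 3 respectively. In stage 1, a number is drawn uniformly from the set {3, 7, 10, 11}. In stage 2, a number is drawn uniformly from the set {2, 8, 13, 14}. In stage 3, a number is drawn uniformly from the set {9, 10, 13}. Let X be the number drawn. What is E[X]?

341/36

E[X | stage 1] = (3+7+10+11)/4 = 31/4.
E[X | stage 2] = (2+8+13+14)/4 = 37/4.
E[X | stage 3] = (9+10+13)/3 = 32/3.
By the law of total expectation,
E[X] = (1/6)·(31/4) + (1/2)·(37/4) + (1/3)·(32/3) = 341/36.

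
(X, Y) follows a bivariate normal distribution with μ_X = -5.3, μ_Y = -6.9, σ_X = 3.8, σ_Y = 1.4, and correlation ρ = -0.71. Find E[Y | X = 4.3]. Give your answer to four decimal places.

For a bivariate normal, E[Y | X=x] = μ_Y + ρ·(σ_Y/σ_X)·(x − μ_X).
E[Y | X=4.3] = -6.9 + (-0.71)·(1.4/3.8)·(4.3 − (-5.3)) = -6.9 + (-0.26158)·(9.6) = -9.4112.

-9.4112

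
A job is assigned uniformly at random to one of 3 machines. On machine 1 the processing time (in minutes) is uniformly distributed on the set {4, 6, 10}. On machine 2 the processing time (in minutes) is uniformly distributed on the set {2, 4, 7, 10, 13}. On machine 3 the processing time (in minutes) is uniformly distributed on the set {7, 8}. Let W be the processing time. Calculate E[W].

641/90

E[W | machine 1] = (4+6+10)/3 = 20/3.
E[W | machine 2] = (2+4+7+10+13)/5 = 36/5.
E[W | machine 3] = (7+8)/2 = 15/2.
E[W] = (1/3)·(20/3) + (1/3)·(36/5) + (1/3)·(15/2) = 641/90.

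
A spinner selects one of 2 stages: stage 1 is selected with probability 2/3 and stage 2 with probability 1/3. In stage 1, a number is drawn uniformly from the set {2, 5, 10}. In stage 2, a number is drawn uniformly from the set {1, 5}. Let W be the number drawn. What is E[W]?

E[W | stage 1] = (2+5+10)/3 = 17/3.
E[W | stage 2] = (1+5)/2 = 3.
E[W] = (2/3)·(17/3) + (1/3)·(3) = 43/9.

43/9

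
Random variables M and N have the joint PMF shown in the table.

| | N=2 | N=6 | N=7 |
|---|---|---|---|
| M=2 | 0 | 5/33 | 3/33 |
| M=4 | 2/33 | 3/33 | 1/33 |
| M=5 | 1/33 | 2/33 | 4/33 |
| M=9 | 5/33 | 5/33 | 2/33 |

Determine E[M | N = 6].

77/15

P(N = 6) = 5/11.
Σ M·P over the event = 2·(5/33) + 4·(3/33) + 5·(2/33) + 9·(5/33) = 7/3.
E[M | N = 6] = (7/3) / (5/11) = 77/15.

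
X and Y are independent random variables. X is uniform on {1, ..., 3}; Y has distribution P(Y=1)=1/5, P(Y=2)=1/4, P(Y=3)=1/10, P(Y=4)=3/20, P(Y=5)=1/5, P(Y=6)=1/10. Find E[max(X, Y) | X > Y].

P(X > Y) = 13/60.
Summing max(X,Y)·P(x,y) over outcomes with X > Y gives 7/12.
E[max(X, Y) | X > Y] = (7/12) / (13/60) = 35/13.

35/13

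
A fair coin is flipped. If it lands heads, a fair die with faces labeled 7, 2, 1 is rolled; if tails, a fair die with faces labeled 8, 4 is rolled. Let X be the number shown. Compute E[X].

E[X | heads] = (7+2+1)/3 = 10/3.
E[X | tails] = (8+4)/2 = 6.
E[X] = (1/2)·(10/3) + (1/2)·(6) = 14/3.

14/3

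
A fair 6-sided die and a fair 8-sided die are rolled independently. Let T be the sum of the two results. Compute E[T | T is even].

8

P(T is even) = 1/2.
Σ over the event: 2·1/48 + 4·1/16 + 6·5/48 + 8·1/8 + 10·5/48 + 12·1/16 + 14·1/48 = 4.
E[T | T is even] = (4) / (1/2) = 8.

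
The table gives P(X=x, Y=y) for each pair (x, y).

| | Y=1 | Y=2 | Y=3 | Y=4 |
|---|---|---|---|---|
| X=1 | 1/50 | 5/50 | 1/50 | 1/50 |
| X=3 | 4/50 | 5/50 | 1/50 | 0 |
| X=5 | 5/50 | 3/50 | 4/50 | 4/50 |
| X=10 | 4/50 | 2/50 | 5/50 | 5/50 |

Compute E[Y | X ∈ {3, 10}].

30/13

P(X ∈ {3, 10}) = 13/25.
Σ Y·P over the event = 1·(4/50) + 2·(5/50) + 3·(1/50) + 1·(4/50) + 2·(2/50) + 3·(5/50) + 4·(5/50) = 6/5.
E[Y | X ∈ {3, 10}] = (6/5) / (13/25) = 30/13.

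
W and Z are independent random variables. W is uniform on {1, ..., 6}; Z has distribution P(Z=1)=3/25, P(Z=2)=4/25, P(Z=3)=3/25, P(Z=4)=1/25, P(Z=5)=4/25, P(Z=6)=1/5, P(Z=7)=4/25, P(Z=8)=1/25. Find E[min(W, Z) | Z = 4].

3

P(Z = 4) = 1/25.
Summing min(W,Z)·P(x,y) over outcomes with Z = 4 gives 3/25.
E[min(W, Z) | Z = 4] = (3/25) / (1/25) = 3.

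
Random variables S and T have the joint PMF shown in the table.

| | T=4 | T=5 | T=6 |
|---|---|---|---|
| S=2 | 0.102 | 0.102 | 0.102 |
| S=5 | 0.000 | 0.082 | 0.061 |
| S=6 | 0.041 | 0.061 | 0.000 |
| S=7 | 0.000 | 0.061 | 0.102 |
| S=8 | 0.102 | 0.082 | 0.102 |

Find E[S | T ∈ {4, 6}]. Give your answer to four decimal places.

5.4003

P(T ∈ {4, 6}) = 0.612.
Σ S·P over the event = 2·(0.102) + 2·(0.102) + 5·(0.061) + 6·(0.041) + 7·(0.102) + 8·(0.102) + 8·(0.102) = 3.305.
E[S | T ∈ {4, 6}] = (3.305) / (0.612) = 5.4003.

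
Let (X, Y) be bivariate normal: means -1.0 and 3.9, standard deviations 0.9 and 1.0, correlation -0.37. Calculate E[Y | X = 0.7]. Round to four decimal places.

3.2011

E[Y | X=x] = μ_Y + ρ(σ_Y/σ_X)(x − μ_X) for jointly normal variables.
E[Y | X=0.7] = 3.9 + (-0.37)·(1.0/0.9)·(0.7 − (-1.0)) = 3.9 + (-0.41111)·(1.7) = 3.2011.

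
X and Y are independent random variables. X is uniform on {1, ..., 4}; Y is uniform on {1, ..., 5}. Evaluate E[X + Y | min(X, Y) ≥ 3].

Outcomes with min(X, Y) ≥ 3: (3,3), (3,4), (3,5), (4,3), (4,4), (4,5), each with probability 1/20.
E[X + Y | min(X, Y) ≥ 3] = (6 + 7 + 8 + 7 + 8 + 9) / 6 = 15/2.

15/2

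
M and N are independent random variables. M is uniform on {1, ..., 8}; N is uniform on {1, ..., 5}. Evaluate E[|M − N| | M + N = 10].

3

Outcomes with M + N = 10: (5,5), (6,4), (7,3), (8,2), each with probability 1/40.
E[|M − N| | M + N = 10] = (0 + 2 + 4 + 6) / 4 = 3.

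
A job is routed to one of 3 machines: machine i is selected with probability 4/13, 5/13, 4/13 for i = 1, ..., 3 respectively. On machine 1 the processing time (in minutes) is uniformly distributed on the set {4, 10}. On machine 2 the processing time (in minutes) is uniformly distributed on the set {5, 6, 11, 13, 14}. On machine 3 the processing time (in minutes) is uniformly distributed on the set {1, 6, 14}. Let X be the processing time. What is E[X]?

105/13

E[X | machine 1] = (4+10)/2 = 7.
E[X | machine 2] = (5+6+11+13+14)/5 = 49/5.
E[X | machine 3] = (1+6+14)/3 = 7.
E[X] = (4/13)·(7) + (5/13)·(49/5) + (4/13)·(7) = 105/13.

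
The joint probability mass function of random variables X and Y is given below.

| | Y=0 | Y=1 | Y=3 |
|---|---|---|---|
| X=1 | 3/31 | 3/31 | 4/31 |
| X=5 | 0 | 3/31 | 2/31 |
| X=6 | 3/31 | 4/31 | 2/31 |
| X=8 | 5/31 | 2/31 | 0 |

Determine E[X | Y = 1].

P(Y = 1) = 12/31.
Σ X·P over the event = 1·(3/31) + 5·(3/31) + 6·(4/31) + 8·(2/31) = 58/31.
E[X | Y = 1] = (58/31) / (12/31) = 29/6.

29/6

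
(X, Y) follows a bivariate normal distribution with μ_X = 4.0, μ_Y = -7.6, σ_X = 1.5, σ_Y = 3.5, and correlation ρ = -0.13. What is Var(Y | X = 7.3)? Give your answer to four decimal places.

12.0430

Var(Y | X=x) = (1 − ρ²)·σ_Y².
Var(Y | X=7.3) = (3.5)²·(1 − (-0.13)²) = 12.25·0.9831 = 12.0430.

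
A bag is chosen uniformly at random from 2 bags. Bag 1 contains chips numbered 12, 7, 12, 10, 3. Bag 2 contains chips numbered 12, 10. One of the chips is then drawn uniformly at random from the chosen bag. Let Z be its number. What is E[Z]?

E[Z | bag 1] = (12+7+12+10+3)/5 = 44/5.
E[Z | bag 2] = (12+10)/2 = 11.
By the law of total expectation,
E[Z] = (1/2)·(44/5) + (1/2)·(11) = 99/10.

99/10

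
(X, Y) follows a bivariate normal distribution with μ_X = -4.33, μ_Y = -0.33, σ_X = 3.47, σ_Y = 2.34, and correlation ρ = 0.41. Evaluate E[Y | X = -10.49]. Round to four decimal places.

-2.0331

For a bivariate normal, E[Y | X=x] = μ_Y + ρ·(σ_Y/σ_X)·(x − μ_X).
E[Y | X=-10.49] = -0.33 + (0.41)·(2.34/3.47)·(-10.49 − (-4.33)) = -0.33 + (0.27648)·(-6.16) = -2.0331.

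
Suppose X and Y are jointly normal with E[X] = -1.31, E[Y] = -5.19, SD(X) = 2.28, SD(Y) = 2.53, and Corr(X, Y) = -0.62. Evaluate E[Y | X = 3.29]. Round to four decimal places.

-8.3547

The regression of Y on X has slope ρ·σ_Y/σ_X and passes through (μ_X, μ_Y).
E[Y | X=3.29] = -5.19 + (-0.62)·(2.53/2.28)·(3.29 − (-1.31)) = -5.19 + (-0.68798)·(4.6) = -8.3547.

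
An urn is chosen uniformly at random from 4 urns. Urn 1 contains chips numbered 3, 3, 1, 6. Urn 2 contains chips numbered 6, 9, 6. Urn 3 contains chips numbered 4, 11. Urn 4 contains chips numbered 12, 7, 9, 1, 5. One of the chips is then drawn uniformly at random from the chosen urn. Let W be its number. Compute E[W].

E[W | urn 1] = (3+3+1+6)/4 = 13/4.
E[W | urn 2] = (6+9+6)/3 = 7.
E[W | urn 3] = (4+11)/2 = 15/2.
E[W | urn 4] = (12+7+9+1+5)/5 = 34/5.
By the law of total expectation,
E[W] = (1/4)·(13/4) + (1/4)·(7) + (1/4)·(15/2) + (1/4)·(34/5) = 491/80.

491/80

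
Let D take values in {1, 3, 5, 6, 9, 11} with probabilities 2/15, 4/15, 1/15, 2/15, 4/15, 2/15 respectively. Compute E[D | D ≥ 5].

25/3

P(D ≥ 5) = 3/5.
Σ over the event: 5·1/15 + 6·2/15 + 9·4/15 + 11·2/15 = 5.
E[D | D ≥ 5] = (5) / (3/5) = 25/3.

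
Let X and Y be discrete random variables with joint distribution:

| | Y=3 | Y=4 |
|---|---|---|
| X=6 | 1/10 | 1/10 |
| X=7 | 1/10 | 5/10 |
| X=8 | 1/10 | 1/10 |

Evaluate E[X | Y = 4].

7

P(Y = 4) = 7/10.
Σ X·P over the event = 6·(1/10) + 7·(5/10) + 8·(1/10) = 49/10.
E[X | Y = 4] = (49/10) / (7/10) = 7.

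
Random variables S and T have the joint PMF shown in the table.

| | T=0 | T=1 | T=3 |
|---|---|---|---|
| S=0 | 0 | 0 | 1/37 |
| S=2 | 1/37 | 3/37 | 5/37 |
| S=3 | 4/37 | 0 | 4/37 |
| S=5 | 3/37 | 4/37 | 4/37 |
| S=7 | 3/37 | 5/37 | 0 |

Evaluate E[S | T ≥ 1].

P(T ≥ 1) = 26/37.
Σ S·P over the event = 0·(1/37) + 2·(3/37) + 2·(5/37) + 3·(4/37) + 5·(4/37) + 5·(4/37) + 7·(5/37) = 103/37.
E[S | T ≥ 1] = (103/37) / (26/37) = 103/26.

103/26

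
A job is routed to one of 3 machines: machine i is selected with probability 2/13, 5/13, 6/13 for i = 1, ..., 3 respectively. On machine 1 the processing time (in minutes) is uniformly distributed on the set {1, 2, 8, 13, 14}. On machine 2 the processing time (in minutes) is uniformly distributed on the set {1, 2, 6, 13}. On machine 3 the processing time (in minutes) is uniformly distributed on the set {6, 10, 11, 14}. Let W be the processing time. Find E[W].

E[W | machine 1] = (1+2+8+13+14)/5 = 38/5.
E[W | machine 2] = (1+2+6+13)/4 = 11/2.
E[W | machine 3] = (6+10+11+14)/4 = 41/4.
By the law of total expectation,
E[W] = (2/13)·(38/5) + (5/13)·(11/2) + (6/13)·(41/4) = 521/65.

521/65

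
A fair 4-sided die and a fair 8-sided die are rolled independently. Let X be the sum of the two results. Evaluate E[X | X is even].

7

P(X is even) = 1/2.
Σ over the event: 2·1/32 + 4·3/32 + 6·1/8 + 8·1/8 + 10·3/32 + 12·1/32 = 7/2.
E[X | X is even] = (7/2) / (1/2) = 7.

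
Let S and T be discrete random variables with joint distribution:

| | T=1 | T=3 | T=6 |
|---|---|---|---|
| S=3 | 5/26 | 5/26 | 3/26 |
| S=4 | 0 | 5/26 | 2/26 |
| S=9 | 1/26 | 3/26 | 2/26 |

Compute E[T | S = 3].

38/13

P(S = 3) = 1/2.
Σ T·P over the event = 1·(5/26) + 3·(5/26) + 6·(3/26) = 19/13.
E[T | S = 3] = (19/13) / (1/2) = 38/13.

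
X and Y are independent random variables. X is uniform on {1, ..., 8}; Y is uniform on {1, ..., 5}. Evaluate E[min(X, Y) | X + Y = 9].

14/5

P(X + Y = 9) = 1/8.
Summing min(X,Y)·P(x,y) over outcomes with X + Y = 9 gives 7/20.
E[min(X, Y) | X + Y = 9] = (7/20) / (1/8) = 14/5.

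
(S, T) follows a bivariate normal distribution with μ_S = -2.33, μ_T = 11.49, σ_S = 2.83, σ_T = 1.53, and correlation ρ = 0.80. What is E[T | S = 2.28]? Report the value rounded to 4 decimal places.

The regression of T on S has slope ρ·σ_T/σ_S and passes through (μ_S, μ_T).
E[T | S=2.28] = 11.49 + (0.80)·(1.53/2.83)·(2.28 − (-2.33)) = 11.49 + (0.43251)·(4.61) = 13.4839.

13.4839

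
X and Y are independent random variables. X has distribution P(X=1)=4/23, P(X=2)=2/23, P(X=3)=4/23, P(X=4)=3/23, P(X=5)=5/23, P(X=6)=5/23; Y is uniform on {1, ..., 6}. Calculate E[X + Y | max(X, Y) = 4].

69/11

P(max(X, Y) = 4) = 11/69.
Summing (X+Y)·P(x,y) over outcomes with max(X, Y) = 4 gives 1.
E[X + Y | max(X, Y) = 4] = (1) / (11/69) = 69/11.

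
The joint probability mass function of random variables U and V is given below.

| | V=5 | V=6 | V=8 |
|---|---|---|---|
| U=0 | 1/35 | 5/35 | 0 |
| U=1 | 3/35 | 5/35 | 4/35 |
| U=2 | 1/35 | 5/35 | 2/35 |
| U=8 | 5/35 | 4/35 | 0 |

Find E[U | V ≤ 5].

9/2

P(V ≤ 5) = 2/7.
Σ U·P over the event = 0·(1/35) + 1·(3/35) + 2·(1/35) + 8·(5/35) = 9/7.
E[U | V ≤ 5] = (9/7) / (2/7) = 9/2.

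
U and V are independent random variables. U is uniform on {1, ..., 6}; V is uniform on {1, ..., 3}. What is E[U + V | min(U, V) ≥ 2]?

13/2

Outcomes with min(U, V) ≥ 2: (2,2), (2,3), (3,2), (3,3), (4,2), (4,3), (5,2), (5,3), (6,2), (6,3), each with probability 1/18.
E[U + V | min(U, V) ≥ 2] = (4 + 5 + 5 + 6 + 6 + 7 + 7 + 8 + 8 + 9) / 10 = 13/2.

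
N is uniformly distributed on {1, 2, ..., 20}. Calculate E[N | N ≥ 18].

19

Given N ≥ 18, N is equally likely to be any of {18, 19, 20}.
E[N | N ≥ 18] = (18 + 19 + 20) / 3 = 19.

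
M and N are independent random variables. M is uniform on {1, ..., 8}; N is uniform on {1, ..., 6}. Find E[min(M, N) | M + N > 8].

4

P(M + N > 8) = 7/16.
Summing min(M,N)·P(x,y) over outcomes with M + N > 8 gives 7/4.
E[min(M, N) | M + N > 8] = (7/4) / (7/16) = 4.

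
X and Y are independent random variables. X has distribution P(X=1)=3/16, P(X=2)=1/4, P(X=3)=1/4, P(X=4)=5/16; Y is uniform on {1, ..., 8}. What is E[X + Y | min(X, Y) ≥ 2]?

105/13

P(min(X, Y) ≥ 2) = 91/128.
Summing (X+Y)·P(x,y) over outcomes with min(X, Y) ≥ 2 gives 735/128.
E[X + Y | min(X, Y) ≥ 2] = (735/128) / (91/128) = 105/13.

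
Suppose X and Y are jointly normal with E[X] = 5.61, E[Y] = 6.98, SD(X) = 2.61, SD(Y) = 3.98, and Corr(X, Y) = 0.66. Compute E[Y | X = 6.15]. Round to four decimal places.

7.5235

The regression of Y on X has slope ρ·σ_Y/σ_X and passes through (μ_X, μ_Y).
E[Y | X=6.15] = 6.98 + (0.66)·(3.98/2.61)·(6.15 − (5.61)) = 6.98 + (1.0064)·(0.54) = 7.5235.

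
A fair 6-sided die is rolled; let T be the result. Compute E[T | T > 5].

6

Given T > 5, T is equally likely to be any of {6}.
E[T | T > 5] = (6) / 1 = 6.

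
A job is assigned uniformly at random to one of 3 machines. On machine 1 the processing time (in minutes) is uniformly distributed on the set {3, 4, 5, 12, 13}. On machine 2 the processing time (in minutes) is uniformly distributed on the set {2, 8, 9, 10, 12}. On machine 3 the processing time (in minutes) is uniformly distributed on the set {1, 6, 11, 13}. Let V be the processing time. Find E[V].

E[V | machine 1] = (3+4+5+12+13)/5 = 37/5.
E[V | machine 2] = (2+8+9+10+12)/5 = 41/5.
E[V | machine 3] = (1+6+11+13)/4 = 31/4.
E[V] = (1/3)·(37/5) + (1/3)·(41/5) + (1/3)·(31/4) = 467/60.

467/60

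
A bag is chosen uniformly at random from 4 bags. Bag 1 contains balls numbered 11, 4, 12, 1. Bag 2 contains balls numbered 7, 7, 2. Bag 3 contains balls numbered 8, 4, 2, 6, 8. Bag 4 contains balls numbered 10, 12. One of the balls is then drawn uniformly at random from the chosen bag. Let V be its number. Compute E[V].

E[V | bag 1] = (11+4+12+1)/4 = 7.
E[V | bag 2] = (7+7+2)/3 = 16/3.
E[V | bag 3] = (8+4+2+6+8)/5 = 28/5.
E[V | bag 4] = (10+12)/2 = 11.
By the law of total expectation,
E[V] = (1/4)·(7) + (1/4)·(16/3) + (1/4)·(28/5) + (1/4)·(11) = 217/30.

217/30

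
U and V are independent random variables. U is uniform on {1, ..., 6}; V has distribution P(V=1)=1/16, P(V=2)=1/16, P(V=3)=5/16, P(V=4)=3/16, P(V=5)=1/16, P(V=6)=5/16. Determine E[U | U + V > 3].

332/93

P(U + V > 3) = 31/32.
Summing U·P(x,y) over outcomes with U + V > 3 gives 83/24.
E[U | U + V > 3] = (83/24) / (31/32) = 332/93.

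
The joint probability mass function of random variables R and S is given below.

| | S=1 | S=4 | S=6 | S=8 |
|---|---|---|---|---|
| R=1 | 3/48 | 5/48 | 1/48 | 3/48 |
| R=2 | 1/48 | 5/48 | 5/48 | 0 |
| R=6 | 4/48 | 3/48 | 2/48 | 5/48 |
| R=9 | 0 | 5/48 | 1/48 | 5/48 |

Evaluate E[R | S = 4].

13/3

P(S = 4) = 3/8.
Σ R·P over the event = 1·(5/48) + 2·(5/48) + 6·(3/48) + 9·(5/48) = 13/8.
E[R | S = 4] = (13/8) / (3/8) = 13/3.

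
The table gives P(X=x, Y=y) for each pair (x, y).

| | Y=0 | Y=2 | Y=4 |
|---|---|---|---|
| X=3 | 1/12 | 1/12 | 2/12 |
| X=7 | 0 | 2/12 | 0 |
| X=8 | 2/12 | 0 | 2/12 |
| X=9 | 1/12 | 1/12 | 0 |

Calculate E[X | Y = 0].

7

P(Y = 0) = 1/3.
Σ X·P over the event = 3·(1/12) + 8·(2/12) + 9·(1/12) = 7/3.
E[X | Y = 0] = (7/3) / (1/3) = 7.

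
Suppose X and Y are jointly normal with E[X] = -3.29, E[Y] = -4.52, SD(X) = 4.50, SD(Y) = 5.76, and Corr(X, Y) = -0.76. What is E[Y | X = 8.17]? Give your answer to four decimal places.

-15.6683

The regression of Y on X has slope ρ·σ_Y/σ_X and passes through (μ_X, μ_Y).
E[Y | X=8.17] = -4.52 + (-0.76)·(5.76/4.50)·(8.17 − (-3.29)) = -4.52 + (-0.9728)·(11.46) = -15.6683.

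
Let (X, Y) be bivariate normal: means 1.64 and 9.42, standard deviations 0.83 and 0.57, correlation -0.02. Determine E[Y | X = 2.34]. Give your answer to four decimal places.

E[Y | X=x] = μ_Y + ρ(σ_Y/σ_X)(x − μ_X) for jointly normal variables.
E[Y | X=2.34] = 9.42 + (-0.02)·(0.57/0.83)·(2.34 − (1.64)) = 9.42 + (-0.013735)·(0.7) = 9.4104.

9.4104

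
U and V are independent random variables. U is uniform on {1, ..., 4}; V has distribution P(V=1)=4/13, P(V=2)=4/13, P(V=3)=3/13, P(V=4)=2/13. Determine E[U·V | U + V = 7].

12

P(U + V = 7) = 5/52.
Summing UV·P(x,y) over outcomes with U + V = 7 gives 15/13.
E[U·V | U + V = 7] = (15/13) / (5/52) = 12.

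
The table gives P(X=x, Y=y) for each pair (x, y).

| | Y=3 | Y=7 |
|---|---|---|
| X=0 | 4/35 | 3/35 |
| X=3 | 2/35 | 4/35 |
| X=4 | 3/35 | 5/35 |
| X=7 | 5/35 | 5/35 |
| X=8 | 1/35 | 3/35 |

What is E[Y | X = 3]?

P(X = 3) = 6/35.
Σ Y·P over the event = 3·(2/35) + 7·(4/35) = 34/35.
E[Y | X = 3] = (34/35) / (6/35) = 17/3.

17/3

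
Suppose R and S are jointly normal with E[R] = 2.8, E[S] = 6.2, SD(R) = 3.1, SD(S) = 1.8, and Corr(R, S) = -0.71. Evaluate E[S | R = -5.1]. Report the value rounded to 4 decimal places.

9.4568

The regression of S on R has slope ρ·σ_S/σ_R and passes through (μ_R, μ_S).
E[S | R=-5.1] = 6.2 + (-0.71)·(1.8/3.1)·(-5.1 − (2.8)) = 6.2 + (-0.412258)·(-7.9) = 9.4568.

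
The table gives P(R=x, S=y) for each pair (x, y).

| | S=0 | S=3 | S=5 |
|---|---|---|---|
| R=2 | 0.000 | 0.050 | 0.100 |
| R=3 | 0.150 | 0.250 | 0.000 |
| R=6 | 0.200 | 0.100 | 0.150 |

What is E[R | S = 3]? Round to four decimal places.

P(S = 3) = 0.400.
Σ R·P over the event = 2·(0.050) + 3·(0.250) + 6·(0.100) = 1.450.
E[R | S = 3] = (1.450) / (0.400) = 3.6250.

3.6250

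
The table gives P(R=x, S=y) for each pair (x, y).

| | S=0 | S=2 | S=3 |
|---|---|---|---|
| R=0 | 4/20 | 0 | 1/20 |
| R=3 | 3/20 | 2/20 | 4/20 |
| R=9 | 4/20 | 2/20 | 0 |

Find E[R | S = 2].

6

P(S = 2) = 1/5.
Σ R·P over the event = 3·(2/20) + 9·(2/20) = 6/5.
E[R | S = 2] = (6/5) / (1/5) = 6.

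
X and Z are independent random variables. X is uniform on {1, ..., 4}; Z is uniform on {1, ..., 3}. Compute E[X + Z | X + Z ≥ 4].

46/9

P(X + Z ≥ 4) = 3/4.
Summing (X+Z)·P(x,y) over outcomes with X + Z ≥ 4 gives 23/6.
E[X + Z | X + Z ≥ 4] = (23/6) / (3/4) = 46/9.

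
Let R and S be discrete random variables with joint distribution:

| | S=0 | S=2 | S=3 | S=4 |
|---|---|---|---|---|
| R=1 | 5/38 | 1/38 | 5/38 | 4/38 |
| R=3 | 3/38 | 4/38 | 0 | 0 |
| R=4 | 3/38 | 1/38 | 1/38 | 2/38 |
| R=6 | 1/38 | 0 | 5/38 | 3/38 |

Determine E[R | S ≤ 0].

8/3

P(S ≤ 0) = 6/19.
Σ R·P over the event = 1·(5/38) + 3·(3/38) + 4·(3/38) + 6·(1/38) = 16/19.
E[R | S ≤ 0] = (16/19) / (6/19) = 8/3.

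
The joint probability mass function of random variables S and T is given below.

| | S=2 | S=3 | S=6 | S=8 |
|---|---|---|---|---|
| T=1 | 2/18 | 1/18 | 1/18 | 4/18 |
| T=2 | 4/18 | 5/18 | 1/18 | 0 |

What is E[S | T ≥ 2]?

29/10

P(T ≥ 2) = 5/9.
Σ S·P over the event = 2·(4/18) + 3·(5/18) + 6·(1/18) = 29/18.
E[S | T ≥ 2] = (29/18) / (5/9) = 29/10.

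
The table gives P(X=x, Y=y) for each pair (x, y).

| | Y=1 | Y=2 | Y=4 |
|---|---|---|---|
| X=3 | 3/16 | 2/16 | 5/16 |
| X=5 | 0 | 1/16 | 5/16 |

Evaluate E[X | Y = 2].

P(Y = 2) = 3/16.
Σ X·P over the event = 3·(2/16) + 5·(1/16) = 11/16.
E[X | Y = 2] = (11/16) / (3/16) = 11/3.

11/3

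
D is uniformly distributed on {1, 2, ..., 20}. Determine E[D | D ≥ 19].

Given D ≥ 19, D is equally likely to be any of {19, 20}.
E[D | D ≥ 19] = (19 + 20) / 2 = 39/2.

39/2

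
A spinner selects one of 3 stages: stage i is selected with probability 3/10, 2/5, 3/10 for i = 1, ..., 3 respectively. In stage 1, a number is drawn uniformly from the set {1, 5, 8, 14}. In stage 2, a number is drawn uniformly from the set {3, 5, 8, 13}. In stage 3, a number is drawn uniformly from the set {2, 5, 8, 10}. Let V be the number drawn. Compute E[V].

E[V | stage 1] = (1+5+8+14)/4 = 7.
E[V | stage 2] = (3+5+8+13)/4 = 29/4.
E[V | stage 3] = (2+5+8+10)/4 = 25/4.
E[V] = (3/10)·(7) + (2/5)·(29/4) + (3/10)·(25/4) = 55/8.

55/8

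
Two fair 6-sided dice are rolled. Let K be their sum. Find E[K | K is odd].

P(K is odd) = 1/2.
Σ over the event: 3·1/18 + 5·1/9 + 7·1/6 + 9·1/9 + 11·1/18 = 7/2.
E[K | K is odd] = (7/2) / (1/2) = 7.

7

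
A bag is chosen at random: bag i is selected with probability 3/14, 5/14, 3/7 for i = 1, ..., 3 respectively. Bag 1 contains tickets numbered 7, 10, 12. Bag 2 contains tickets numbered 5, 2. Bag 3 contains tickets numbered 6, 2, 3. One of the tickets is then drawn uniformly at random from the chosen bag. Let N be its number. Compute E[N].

137/28

E[N | bag 1] = (7+10+12)/3 = 29/3.
E[N | bag 2] = (5+2)/2 = 7/2.
E[N | bag 3] = (6+2+3)/3 = 11/3.
E[N] = (3/14)·(29/3) + (5/14)·(7/2) + (3/7)·(11/3) = 137/28.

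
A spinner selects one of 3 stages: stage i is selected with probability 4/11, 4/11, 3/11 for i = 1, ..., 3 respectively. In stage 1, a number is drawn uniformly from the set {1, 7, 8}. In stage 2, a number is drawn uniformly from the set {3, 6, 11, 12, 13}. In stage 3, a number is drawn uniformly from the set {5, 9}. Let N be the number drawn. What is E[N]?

235/33

E[N | stage 1] = (1+7+8)/3 = 16/3.
E[N | stage 2] = (3+6+11+12+13)/5 = 9.
E[N | stage 3] = (5+9)/2 = 7.
E[N] = (4/11)·(16/3) + (4/11)·(9) + (3/11)·(7) = 235/33.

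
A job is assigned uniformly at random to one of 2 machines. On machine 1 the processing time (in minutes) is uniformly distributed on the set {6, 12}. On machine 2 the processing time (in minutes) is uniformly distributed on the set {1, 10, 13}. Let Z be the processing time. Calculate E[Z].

E[Z | machine 1] = (6+12)/2 = 9.
E[Z | machine 2] = (1+10+13)/3 = 8.
E[Z] = (1/2)·(9) + (1/2)·(8) = 17/2.

17/2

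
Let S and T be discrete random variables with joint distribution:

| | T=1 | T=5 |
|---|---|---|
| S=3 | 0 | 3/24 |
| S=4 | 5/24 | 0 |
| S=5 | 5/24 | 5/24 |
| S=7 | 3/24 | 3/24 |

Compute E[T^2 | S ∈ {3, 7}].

P(S ∈ {3, 7}) = 3/8.
Σ T^2·P over the event = 25·(3/24) + 1·(3/24) + 25·(3/24) = 51/8.
E[T^2 | S ∈ {3, 7}] = (51/8) / (3/8) = 17.

17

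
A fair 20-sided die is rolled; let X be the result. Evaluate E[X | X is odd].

10

Given X is odd, X is equally likely to be any of {1, 3, 5, 7, 9, 11, 13, 15, 17, 19}.
E[X | X is odd] = (1 + 3 + 5 + 7 + 9 + 11 + 13 + 15 + 17 + 19) / 10 = 10.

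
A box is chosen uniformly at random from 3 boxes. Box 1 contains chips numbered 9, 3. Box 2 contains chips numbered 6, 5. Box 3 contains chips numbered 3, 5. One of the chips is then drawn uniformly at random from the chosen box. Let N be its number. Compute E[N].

E[N | box 1] = (9+3)/2 = 6.
E[N | box 2] = (6+5)/2 = 11/2.
E[N | box 3] = (3+5)/2 = 4.
By the law of total expectation,
E[N] = (1/3)·(6) + (1/3)·(11/2) + (1/3)·(4) = 31/6.

31/6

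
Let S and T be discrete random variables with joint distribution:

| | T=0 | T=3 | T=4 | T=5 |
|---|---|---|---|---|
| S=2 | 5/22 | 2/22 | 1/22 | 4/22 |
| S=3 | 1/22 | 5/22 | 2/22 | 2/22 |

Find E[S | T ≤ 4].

P(T ≤ 4) = 8/11.
Σ S·P over the event = 2·(5/22) + 2·(2/22) + 2·(1/22) + 3·(1/22) + 3·(5/22) + 3·(2/22) = 20/11.
E[S | T ≤ 4] = (20/11) / (8/11) = 5/2.

5/2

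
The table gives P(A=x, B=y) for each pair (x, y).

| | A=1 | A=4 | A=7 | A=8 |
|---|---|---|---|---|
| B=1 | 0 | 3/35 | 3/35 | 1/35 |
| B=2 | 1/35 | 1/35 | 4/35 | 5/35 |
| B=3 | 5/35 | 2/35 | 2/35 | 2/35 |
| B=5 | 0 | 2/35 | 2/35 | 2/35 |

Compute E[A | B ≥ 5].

P(B ≥ 5) = 6/35.
Σ A·P over the event = 4·(2/35) + 7·(2/35) + 8·(2/35) = 38/35.
E[A | B ≥ 5] = (38/35) / (6/35) = 19/3.

19/3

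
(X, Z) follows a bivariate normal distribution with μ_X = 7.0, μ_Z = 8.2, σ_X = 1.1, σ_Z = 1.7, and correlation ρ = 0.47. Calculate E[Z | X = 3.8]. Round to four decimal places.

5.8756

E[Z | X=x] = μ_Z + ρ(σ_Z/σ_X)(x − μ_X) for jointly normal variables.
E[Z | X=3.8] = 8.2 + (0.47)·(1.7/1.1)·(3.8 − (7.0)) = 8.2 + (0.72636)·(-3.2) = 5.8756.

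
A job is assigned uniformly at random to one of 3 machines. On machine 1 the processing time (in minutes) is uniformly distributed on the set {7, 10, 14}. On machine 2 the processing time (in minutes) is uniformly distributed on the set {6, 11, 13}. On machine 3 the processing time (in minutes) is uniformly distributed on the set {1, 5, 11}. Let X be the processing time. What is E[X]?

26/3

E[X | machine 1] = (7+10+14)/3 = 31/3.
E[X | machine 2] = (6+11+13)/3 = 10.
E[X | machine 3] = (1+5+11)/3 = 17/3.
By the law of total expectation,
E[X] = (1/3)·(31/3) + (1/3)·(10) + (1/3)·(17/3) = 26/3.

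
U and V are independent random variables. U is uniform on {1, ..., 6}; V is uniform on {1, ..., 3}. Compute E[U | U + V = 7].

P(U + V = 7) = 1/6.
Summing U·P(x,y) over outcomes with U + V = 7 gives 5/6.
E[U | U + V = 7] = (5/6) / (1/6) = 5.

5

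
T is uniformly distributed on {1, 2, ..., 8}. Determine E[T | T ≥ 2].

5

Given T ≥ 2, T is equally likely to be any of {2, 3, 4, 5, 6, 7, 8}.
E[T | T ≥ 2] = (2 + 3 + 4 + 5 + 6 + 7 + 8) / 7 = 5.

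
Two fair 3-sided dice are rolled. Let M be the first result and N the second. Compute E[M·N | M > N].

11/3

Outcomes with M > N: (2,1), (3,1), (3,2), each with probability 1/9.
E[M·N | M > N] = (2 + 3 + 6) / 3 = 11/3.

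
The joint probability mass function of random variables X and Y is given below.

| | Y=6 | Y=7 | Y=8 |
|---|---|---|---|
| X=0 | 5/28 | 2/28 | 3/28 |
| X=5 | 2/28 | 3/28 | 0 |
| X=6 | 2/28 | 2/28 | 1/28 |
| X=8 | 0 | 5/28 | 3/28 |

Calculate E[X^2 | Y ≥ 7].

695/19

P(Y ≥ 7) = 19/28.
Σ X^2·P over the event = 0·(2/28) + 0·(3/28) + 25·(3/28) + 36·(2/28) + 36·(1/28) + 64·(5/28) + 64·(3/28) = 695/28.
E[X^2 | Y ≥ 7] = (695/28) / (19/28) = 695/19.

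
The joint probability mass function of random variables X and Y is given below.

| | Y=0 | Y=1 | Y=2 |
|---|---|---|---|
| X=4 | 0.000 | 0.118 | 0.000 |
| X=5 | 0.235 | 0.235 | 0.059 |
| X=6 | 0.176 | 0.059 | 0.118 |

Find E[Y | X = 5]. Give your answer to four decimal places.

0.6673

P(X = 5) = 0.529.
Σ Y·P over the event = 0·(0.235) + 1·(0.235) + 2·(0.059) = 0.353.
E[Y | X = 5] = (0.353) / (0.529) = 0.6673.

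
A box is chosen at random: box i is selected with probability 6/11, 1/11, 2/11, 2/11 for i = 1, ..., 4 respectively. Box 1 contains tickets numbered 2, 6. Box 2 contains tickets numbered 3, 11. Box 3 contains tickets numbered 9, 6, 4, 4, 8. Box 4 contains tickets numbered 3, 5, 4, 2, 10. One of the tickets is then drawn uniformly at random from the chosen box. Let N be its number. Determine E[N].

E[N | box 1] = (2+6)/2 = 4.
E[N | box 2] = (3+11)/2 = 7.
E[N | box 3] = (9+6+4+4+8)/5 = 31/5.
E[N | box 4] = (3+5+4+2+10)/5 = 24/5.
By the law of total expectation,
E[N] = (6/11)·(4) + (1/11)·(7) + (2/11)·(31/5) + (2/11)·(24/5) = 53/11.

53/11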